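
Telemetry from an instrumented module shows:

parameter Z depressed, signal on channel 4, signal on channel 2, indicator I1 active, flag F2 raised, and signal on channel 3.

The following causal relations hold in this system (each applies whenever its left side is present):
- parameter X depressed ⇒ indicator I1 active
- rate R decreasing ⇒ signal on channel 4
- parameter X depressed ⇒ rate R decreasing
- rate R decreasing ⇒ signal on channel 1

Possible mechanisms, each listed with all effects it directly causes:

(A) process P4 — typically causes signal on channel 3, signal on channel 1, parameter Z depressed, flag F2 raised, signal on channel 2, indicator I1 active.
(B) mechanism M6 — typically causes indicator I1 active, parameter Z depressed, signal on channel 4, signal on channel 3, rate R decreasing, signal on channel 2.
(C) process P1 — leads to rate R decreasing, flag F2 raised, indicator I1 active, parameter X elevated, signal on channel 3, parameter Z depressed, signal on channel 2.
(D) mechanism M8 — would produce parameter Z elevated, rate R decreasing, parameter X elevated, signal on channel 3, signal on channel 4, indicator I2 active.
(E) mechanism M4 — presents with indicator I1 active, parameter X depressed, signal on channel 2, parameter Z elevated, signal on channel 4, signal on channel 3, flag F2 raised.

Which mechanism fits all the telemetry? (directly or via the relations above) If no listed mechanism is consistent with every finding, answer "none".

C

Checking each candidate against the observations:
(A) process P4 — does not account for signal on channel 4
(B) mechanism M6 — parameter Z depressed match; signal on channel 4 match; signal on channel 2 match; indicator I1 active match; flag F2 raised miss; signal on channel 3 match
(C) process P1 — parameter Z depressed match; signal on channel 4 match (by rate R decreasing → signal on channel 4); signal on channel 2 match; indicator I1 active match; flag F2 raised match; signal on channel 3 match
(D) mechanism M8 — parameter Z depressed miss; signal on channel 4 match; signal on channel 2 miss; indicator I1 active miss; flag F2 raised miss; signal on channel 3 match
(E) mechanism M4 — parameter Z depressed miss; signal on channel 4 match; signal on channel 2 match; indicator I1 active match; flag F2 raised match; signal on channel 3 match
Only (C) is consistent with every observation.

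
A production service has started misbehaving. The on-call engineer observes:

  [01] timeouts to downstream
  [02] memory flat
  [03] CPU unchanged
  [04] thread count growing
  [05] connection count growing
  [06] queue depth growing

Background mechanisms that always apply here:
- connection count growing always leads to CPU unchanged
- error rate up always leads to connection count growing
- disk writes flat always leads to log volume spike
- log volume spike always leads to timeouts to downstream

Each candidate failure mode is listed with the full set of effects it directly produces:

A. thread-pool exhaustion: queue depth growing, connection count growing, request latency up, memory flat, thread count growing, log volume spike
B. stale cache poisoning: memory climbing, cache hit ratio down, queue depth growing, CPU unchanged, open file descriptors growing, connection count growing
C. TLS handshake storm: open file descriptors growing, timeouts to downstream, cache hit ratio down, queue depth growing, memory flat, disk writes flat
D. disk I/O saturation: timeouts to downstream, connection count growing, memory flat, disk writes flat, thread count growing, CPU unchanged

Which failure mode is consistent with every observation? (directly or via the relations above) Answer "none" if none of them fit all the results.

A

Testing each hypothesis:
(A) thread-pool exhaustion — accounts for every observation (timeouts to downstream by log volume spike → timeouts to downstream)
(B) stale cache poisoning — fails on timeouts to downstream, memory flat, thread count growing (predicts memory climbing, not memory flat)
(C) TLS handshake storm — does not account for CPU unchanged, thread count growing, connection count growing
(D) disk I/O saturation — timeouts to downstream yes; memory flat yes; CPU unchanged yes; thread count growing yes; connection count growing yes; queue depth growing NO
(A) is the only candidate with no mismatches.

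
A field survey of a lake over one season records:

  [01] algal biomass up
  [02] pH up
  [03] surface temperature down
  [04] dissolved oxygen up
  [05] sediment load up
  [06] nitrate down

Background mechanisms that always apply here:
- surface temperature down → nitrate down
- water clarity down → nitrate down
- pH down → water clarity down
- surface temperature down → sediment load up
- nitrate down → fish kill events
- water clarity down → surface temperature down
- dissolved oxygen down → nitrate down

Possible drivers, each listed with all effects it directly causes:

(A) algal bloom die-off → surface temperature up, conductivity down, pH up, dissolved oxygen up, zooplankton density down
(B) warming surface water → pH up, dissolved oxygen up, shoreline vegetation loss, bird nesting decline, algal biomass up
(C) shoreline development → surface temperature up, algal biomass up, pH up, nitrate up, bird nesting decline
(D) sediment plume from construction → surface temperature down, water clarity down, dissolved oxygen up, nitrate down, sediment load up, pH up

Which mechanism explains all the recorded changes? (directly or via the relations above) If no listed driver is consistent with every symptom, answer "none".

Testing each hypothesis:
(A) algal bloom die-off — fails on algal biomass up, surface temperature down, sediment load up, nitrate down (predicts surface temperature up, not surface temperature down)
(B) warming surface water — does not account for surface temperature down, sediment load up, nitrate down
(C) shoreline development — fails on surface temperature down, dissolved oxygen up, sediment load up, nitrate down (predicts surface temperature up, not surface temperature down; predicts nitrate up, not nitrate down)
(D) sediment plume from construction — algal biomass up miss; pH up match; surface temperature down match; dissolved oxygen up match; sediment load up match; nitrate down match
None of the listed candidates fits everything.

none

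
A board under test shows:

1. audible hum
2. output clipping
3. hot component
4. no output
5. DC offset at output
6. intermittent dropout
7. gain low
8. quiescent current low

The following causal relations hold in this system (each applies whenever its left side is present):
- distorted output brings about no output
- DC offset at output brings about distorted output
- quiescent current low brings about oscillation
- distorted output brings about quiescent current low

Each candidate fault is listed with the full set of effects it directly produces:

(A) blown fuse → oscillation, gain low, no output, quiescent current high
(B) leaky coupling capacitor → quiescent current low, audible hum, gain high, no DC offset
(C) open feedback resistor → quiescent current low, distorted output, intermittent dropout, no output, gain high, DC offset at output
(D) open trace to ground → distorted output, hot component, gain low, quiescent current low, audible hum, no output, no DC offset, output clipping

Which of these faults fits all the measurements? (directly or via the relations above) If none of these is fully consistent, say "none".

Checking each candidate against the observations:
(A) blown fuse — fails on audible hum, output clipping, hot component, DC offset at output, intermittent dropout, quiescent current low (predicts quiescent current high, not quiescent current low)
(B) leaky coupling capacitor — fails on output clipping, hot component, no output, DC offset at output, intermittent dropout, gain low (predicts no DC offset, not DC offset at output; predicts gain high, not gain low)
(C) open feedback resistor — audible hum NO; output clipping NO; hot component NO; no output yes; DC offset at output yes; intermittent dropout yes; gain low NO; quiescent current low yes
(D) open trace to ground — audible hum yes; output clipping yes; hot component yes; no output yes; DC offset at output NO; intermittent dropout NO; gain low yes; quiescent current low yes
No candidate is consistent with all observations.

none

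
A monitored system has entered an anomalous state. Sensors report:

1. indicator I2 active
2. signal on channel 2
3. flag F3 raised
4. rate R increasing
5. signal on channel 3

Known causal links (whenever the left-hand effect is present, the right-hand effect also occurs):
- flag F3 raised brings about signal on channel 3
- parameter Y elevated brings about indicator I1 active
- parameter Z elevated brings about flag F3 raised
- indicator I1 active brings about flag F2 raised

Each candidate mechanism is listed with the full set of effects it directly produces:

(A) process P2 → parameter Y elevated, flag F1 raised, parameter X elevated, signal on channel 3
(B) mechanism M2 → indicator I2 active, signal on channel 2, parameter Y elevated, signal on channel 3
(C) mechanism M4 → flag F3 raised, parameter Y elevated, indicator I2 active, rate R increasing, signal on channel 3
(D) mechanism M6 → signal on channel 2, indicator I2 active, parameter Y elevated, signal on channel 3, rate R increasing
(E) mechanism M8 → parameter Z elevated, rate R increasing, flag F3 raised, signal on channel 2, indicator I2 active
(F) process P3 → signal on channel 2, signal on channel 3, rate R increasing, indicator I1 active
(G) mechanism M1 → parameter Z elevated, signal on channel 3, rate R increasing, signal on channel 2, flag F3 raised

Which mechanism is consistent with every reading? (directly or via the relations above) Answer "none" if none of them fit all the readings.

E

Per-candidate check:
(A) process P2 — does not account for indicator I2 active, signal on channel 2, flag F3 raised, rate R increasing
(B) mechanism M2 — does not account for flag F3 raised, rate R increasing
(C) mechanism M4 — indicator I2 active ✓; signal on channel 2 ✗; flag F3 raised ✓; rate R increasing ✓; signal on channel 3 ✓
(D) mechanism M6 — does not account for flag F3 raised
(E) mechanism M8 — accounts for every observation (signal on channel 3 via flag F3 raised → signal on channel 3)
(F) process P3 — does not account for indicator I2 active, flag F3 raised
(G) mechanism M1 — does not account for indicator I2 active
(E) alone accounts for all the evidence.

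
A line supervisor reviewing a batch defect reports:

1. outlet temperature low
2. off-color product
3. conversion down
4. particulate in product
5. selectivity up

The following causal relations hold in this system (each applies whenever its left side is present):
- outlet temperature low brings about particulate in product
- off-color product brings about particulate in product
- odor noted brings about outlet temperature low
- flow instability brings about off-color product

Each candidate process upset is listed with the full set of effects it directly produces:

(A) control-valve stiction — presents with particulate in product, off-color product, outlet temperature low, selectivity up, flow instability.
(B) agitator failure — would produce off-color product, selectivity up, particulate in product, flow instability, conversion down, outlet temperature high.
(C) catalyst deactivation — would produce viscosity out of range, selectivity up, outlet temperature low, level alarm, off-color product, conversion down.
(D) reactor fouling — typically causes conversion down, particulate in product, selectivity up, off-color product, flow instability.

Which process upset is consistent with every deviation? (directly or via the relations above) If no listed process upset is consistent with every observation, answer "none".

C

Testing each hypothesis:
(A) control-valve stiction — outlet temperature low +; off-color product +; conversion down -; particulate in product +; selectivity up +
(B) agitator failure — outlet temperature low -; off-color product +; conversion down +; particulate in product +; selectivity up +
(C) catalyst deactivation — outlet temperature low +; off-color product +; conversion down +; particulate in product + (via off-color product → particulate in product); selectivity up +
(D) reactor fouling — outlet temperature low -; off-color product +; conversion down +; particulate in product +; selectivity up +
Only (C) is consistent with every observation.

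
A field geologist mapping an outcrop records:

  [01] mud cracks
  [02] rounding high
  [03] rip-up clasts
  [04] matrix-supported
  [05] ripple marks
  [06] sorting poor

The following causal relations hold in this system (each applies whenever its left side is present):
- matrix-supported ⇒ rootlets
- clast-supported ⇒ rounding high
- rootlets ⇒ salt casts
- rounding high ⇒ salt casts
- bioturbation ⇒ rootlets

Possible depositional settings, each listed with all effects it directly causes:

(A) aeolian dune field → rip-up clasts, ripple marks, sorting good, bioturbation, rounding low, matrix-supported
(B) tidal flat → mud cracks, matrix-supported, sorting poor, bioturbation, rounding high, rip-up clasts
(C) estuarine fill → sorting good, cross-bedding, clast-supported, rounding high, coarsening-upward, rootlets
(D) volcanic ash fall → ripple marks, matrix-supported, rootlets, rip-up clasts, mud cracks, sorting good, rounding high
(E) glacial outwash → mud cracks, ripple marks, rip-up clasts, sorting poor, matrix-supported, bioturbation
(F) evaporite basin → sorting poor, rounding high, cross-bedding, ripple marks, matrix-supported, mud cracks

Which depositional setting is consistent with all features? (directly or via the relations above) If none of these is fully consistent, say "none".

none

Per-candidate check:
(A) aeolian dune field — fails on mud cracks, rounding high, sorting poor (predicts rounding low, not rounding high; predicts sorting good, not sorting poor)
(B) tidal flat — mud cracks +; rounding high +; rip-up clasts +; matrix-supported +; ripple marks -; sorting poor +
(C) estuarine fill — fails on mud cracks, rip-up clasts, matrix-supported, ripple marks, sorting poor (predicts clast-supported, not matrix-supported; predicts sorting good, not sorting poor)
(D) volcanic ash fall — fails on sorting poor (predicts sorting good, not sorting poor)
(E) glacial outwash — mud cracks +; rounding high -; rip-up clasts +; matrix-supported +; ripple marks +; sorting poor +
(F) evaporite basin — does not account for rip-up clasts
None of the listed candidates fits everything.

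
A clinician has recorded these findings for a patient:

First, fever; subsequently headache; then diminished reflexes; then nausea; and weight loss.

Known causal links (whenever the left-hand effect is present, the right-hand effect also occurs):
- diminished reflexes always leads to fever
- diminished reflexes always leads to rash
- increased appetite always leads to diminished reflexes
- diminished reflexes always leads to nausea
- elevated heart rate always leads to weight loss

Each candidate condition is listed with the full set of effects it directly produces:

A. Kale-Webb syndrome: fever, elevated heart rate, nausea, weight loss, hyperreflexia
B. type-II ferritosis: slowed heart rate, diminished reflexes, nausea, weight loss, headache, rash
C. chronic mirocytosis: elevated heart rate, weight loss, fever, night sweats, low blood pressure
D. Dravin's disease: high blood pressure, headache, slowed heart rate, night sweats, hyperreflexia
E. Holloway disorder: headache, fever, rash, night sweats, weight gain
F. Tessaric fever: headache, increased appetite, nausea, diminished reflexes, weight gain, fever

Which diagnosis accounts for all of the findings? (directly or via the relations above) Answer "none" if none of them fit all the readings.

For each candidate, compare predicted effects to what was observed:
(A) Kale-Webb syndrome — fever yes; headache NO; diminished reflexes NO; nausea yes; weight loss yes
(B) type-II ferritosis — accounts for every observation (fever via diminished reflexes → fever)
(C) chronic mirocytosis — does not account for headache, diminished reflexes, nausea
(D) Dravin's disease — fever NO; headache yes; diminished reflexes NO; nausea NO; weight loss NO
(E) Holloway disorder — fails on diminished reflexes, nausea, weight loss (predicts weight gain, not weight loss)
(F) Tessaric fever — fails on weight loss (predicts weight gain, not weight loss)
(B) is the only candidate with no mismatches.

B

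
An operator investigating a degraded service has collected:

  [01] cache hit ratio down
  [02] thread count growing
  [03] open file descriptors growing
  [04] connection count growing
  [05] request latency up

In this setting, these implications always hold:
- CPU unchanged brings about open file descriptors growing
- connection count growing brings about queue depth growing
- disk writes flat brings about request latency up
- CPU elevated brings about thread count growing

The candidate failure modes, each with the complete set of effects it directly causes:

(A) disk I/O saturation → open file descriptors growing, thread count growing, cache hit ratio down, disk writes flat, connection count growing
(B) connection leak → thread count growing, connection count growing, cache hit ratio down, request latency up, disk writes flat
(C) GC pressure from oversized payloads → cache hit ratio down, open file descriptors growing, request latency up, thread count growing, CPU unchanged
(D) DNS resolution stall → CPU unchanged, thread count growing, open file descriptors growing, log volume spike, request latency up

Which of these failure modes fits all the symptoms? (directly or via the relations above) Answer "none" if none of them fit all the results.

A

Testing each hypothesis:
(A) disk I/O saturation — accounts for every observation (request latency up via disk writes flat → request latency up)
(B) connection leak — does not account for open file descriptors growing
(C) GC pressure from oversized payloads — does not account for connection count growing
(D) DNS resolution stall — does not account for cache hit ratio down, connection count growing
(A) is the only candidate with no mismatches.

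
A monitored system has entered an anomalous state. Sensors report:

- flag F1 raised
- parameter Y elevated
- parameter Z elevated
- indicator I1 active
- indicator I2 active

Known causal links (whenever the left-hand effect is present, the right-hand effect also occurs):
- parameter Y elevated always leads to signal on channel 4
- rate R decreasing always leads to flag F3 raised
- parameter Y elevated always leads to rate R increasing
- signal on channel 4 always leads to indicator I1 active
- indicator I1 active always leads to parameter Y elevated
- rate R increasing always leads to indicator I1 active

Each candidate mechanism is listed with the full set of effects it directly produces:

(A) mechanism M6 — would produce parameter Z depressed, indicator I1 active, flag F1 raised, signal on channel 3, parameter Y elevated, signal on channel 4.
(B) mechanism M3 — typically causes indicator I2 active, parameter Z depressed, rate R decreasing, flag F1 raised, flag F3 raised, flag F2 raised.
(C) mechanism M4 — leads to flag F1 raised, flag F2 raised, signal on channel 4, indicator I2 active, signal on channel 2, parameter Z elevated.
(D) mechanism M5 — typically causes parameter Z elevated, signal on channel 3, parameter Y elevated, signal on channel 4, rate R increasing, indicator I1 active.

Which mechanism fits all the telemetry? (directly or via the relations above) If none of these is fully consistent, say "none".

C

Checking each candidate against the observations:
(A) mechanism M6 — flag F1 raised ✓; parameter Y elevated ✓; parameter Z elevated ✗; indicator I1 active ✓; indicator I2 active ✗
(B) mechanism M3 — fails on parameter Y elevated, parameter Z elevated, indicator I1 active (predicts parameter Z depressed, not parameter Z elevated)
(C) mechanism M4 — accounts for every observation (parameter Y elevated via signal on channel 4 → indicator I1 active → parameter Y elevated)
(D) mechanism M5 — flag F1 raised ✗; parameter Y elevated ✓; parameter Z elevated ✓; indicator I1 active ✓; indicator I2 active ✗
(C) alone accounts for all the evidence.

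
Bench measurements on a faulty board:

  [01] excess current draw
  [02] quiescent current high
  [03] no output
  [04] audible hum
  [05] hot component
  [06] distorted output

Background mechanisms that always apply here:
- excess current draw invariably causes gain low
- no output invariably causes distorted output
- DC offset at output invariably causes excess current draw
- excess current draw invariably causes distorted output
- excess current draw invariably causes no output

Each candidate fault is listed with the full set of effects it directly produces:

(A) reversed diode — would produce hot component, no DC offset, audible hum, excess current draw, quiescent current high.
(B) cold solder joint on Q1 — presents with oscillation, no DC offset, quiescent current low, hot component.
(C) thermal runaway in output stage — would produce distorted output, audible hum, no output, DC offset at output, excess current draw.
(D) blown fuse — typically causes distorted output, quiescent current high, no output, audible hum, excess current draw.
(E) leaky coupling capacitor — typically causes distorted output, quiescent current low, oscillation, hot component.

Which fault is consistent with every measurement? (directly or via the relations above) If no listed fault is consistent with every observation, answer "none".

A

Testing each hypothesis:
(A) reversed diode — excess current draw yes; quiescent current high yes; no output yes (via excess current draw → no output); audible hum yes; hot component yes; distorted output yes (via excess current draw → distorted output)
(B) cold solder joint on Q1 — excess current draw NO; quiescent current high NO; no output NO; audible hum NO; hot component yes; distorted output NO
(C) thermal runaway in output stage — does not account for quiescent current high, hot component
(D) blown fuse — does not account for hot component
(E) leaky coupling capacitor — fails on excess current draw, quiescent current high, no output, audible hum (predicts quiescent current low, not quiescent current high)
(A) alone accounts for all the evidence.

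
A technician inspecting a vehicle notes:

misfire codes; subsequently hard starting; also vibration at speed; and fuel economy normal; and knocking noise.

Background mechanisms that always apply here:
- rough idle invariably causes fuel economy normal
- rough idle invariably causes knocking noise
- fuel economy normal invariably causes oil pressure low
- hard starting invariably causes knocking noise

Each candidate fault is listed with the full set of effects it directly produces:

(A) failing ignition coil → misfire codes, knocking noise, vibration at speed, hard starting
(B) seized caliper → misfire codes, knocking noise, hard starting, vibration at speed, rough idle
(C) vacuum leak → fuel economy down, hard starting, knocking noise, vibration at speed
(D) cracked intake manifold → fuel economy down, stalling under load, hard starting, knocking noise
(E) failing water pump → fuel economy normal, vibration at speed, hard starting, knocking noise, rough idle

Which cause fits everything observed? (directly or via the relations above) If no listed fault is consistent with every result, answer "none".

Testing each hypothesis:
(A) failing ignition coil — does not account for fuel economy normal
(B) seized caliper — misfire codes match; hard starting match; vibration at speed match; fuel economy normal match (through rough idle → fuel economy normal); knocking noise match
(C) vacuum leak — misfire codes miss; hard starting match; vibration at speed match; fuel economy normal miss; knocking noise match
(D) cracked intake manifold — fails on misfire codes, vibration at speed, fuel economy normal (predicts fuel economy down, not fuel economy normal)
(E) failing water pump — misfire codes miss; hard starting match; vibration at speed match; fuel economy normal match; knocking noise match
(B) is the only candidate with no mismatches.

B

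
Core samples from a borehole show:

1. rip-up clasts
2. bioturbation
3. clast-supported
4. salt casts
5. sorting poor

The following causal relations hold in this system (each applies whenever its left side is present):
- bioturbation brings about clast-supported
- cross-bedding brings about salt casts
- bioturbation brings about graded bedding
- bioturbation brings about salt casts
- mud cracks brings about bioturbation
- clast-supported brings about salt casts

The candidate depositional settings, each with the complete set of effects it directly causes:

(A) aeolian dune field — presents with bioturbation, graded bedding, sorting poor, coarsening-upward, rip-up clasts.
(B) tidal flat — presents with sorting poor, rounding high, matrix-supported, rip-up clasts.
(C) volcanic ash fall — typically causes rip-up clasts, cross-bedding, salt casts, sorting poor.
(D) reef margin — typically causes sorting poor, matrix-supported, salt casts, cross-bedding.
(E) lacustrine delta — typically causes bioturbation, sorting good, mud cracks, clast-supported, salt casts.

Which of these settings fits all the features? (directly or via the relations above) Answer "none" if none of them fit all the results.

Testing each hypothesis:
(A) aeolian dune field — rip-up clasts +; bioturbation +; clast-supported + (by bioturbation → clast-supported); salt casts + (by bioturbation → salt casts); sorting poor +
(B) tidal flat — rip-up clasts +; bioturbation -; clast-supported -; salt casts -; sorting poor +
(C) volcanic ash fall — does not account for bioturbation, clast-supported
(D) reef margin — rip-up clasts -; bioturbation -; clast-supported -; salt casts +; sorting poor +
(E) lacustrine delta — fails on rip-up clasts, sorting poor (predicts sorting good, not sorting poor)
(A) is the only candidate with no mismatches.

A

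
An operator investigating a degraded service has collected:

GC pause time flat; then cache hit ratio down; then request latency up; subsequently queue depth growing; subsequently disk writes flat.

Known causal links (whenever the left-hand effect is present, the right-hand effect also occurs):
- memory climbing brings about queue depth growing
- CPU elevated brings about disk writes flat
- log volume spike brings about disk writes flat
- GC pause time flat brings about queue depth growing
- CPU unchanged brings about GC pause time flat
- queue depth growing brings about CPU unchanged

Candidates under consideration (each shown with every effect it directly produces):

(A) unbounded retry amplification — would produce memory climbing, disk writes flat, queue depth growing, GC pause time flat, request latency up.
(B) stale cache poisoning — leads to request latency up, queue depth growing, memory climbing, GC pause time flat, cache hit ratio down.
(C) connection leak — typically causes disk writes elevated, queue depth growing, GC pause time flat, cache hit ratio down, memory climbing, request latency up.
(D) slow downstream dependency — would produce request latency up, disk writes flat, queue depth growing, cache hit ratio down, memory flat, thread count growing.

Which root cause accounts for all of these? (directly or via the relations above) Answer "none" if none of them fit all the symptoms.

For each candidate, compare predicted effects to what was observed:
(A) unbounded retry amplification — does not account for cache hit ratio down
(B) stale cache poisoning — GC pause time flat yes; cache hit ratio down yes; request latency up yes; queue depth growing yes; disk writes flat NO
(C) connection leak — fails on disk writes flat (predicts disk writes elevated, not disk writes flat)
(D) slow downstream dependency — GC pause time flat yes (by queue depth growing → CPU unchanged → GC pause time flat); cache hit ratio down yes; request latency up yes; queue depth growing yes; disk writes flat yes
(D) is the only candidate with no mismatches.

D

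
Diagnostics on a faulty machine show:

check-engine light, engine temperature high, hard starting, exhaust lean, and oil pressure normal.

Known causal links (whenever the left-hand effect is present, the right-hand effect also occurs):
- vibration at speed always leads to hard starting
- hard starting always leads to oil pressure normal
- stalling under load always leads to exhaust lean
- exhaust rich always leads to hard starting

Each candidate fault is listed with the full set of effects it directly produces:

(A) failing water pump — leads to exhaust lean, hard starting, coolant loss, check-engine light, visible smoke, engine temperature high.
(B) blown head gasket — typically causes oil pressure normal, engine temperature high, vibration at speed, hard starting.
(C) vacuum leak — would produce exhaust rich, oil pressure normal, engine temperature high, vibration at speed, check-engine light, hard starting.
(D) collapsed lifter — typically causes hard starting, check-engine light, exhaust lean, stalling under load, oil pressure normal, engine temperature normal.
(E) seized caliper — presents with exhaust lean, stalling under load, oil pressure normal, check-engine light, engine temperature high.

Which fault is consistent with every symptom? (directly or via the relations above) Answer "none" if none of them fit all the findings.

A

For each candidate, compare predicted effects to what was observed:
(A) failing water pump — accounts for every observation (oil pressure normal through hard starting → oil pressure normal)
(B) blown head gasket — check-engine light ✗; engine temperature high ✓; hard starting ✓; exhaust lean ✗; oil pressure normal ✓
(C) vacuum leak — fails on exhaust lean (predicts exhaust rich, not exhaust lean)
(D) collapsed lifter — fails on engine temperature high (predicts engine temperature normal, not engine temperature high)
(E) seized caliper — check-engine light ✓; engine temperature high ✓; hard starting ✗; exhaust lean ✓; oil pressure normal ✓
Only (A) is consistent with every observation.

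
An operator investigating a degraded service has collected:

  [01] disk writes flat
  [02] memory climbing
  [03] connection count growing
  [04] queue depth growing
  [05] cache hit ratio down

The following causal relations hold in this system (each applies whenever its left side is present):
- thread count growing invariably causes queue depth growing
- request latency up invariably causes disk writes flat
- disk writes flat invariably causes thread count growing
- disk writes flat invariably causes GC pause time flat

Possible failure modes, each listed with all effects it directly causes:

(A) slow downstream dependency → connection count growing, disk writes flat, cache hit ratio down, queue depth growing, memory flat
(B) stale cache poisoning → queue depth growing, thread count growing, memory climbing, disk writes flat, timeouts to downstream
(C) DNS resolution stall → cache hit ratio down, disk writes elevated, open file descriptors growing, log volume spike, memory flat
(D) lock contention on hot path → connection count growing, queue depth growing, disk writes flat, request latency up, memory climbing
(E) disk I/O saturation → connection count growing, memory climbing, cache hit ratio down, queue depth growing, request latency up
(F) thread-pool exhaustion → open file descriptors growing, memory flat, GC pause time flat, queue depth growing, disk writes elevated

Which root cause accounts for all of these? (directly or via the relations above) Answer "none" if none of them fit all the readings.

E

Checking each candidate against the observations:
(A) slow downstream dependency — disk writes flat yes; memory climbing NO; connection count growing yes; queue depth growing yes; cache hit ratio down yes
(B) stale cache poisoning — disk writes flat yes; memory climbing yes; connection count growing NO; queue depth growing yes; cache hit ratio down NO
(C) DNS resolution stall — disk writes flat NO; memory climbing NO; connection count growing NO; queue depth growing NO; cache hit ratio down yes
(D) lock contention on hot path — disk writes flat yes; memory climbing yes; connection count growing yes; queue depth growing yes; cache hit ratio down NO
(E) disk I/O saturation — disk writes flat yes (via request latency up → disk writes flat); memory climbing yes; connection count growing yes; queue depth growing yes; cache hit ratio down yes
(F) thread-pool exhaustion — fails on disk writes flat, memory climbing, connection count growing, cache hit ratio down (predicts disk writes elevated, not disk writes flat; predicts memory flat, not memory climbing)
Only (E) is consistent with every observation.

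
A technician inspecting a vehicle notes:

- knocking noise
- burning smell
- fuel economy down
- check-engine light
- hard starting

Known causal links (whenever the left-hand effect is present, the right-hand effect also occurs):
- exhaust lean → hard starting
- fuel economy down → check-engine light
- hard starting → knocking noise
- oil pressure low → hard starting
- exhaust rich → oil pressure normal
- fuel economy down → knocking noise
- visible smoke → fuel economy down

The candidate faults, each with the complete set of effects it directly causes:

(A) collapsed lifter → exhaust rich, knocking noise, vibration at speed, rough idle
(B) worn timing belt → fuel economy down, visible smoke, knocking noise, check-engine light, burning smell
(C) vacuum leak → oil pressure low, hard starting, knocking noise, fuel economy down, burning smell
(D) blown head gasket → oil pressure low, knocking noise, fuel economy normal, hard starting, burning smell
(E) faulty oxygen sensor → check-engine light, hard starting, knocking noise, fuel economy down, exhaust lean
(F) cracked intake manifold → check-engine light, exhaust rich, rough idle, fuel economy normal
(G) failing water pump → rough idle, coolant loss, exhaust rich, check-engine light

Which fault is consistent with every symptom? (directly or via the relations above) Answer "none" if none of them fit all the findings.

Testing each hypothesis:
(A) collapsed lifter — knocking noise +; burning smell -; fuel economy down -; check-engine light -; hard starting -
(B) worn timing belt — knocking noise +; burning smell +; fuel economy down +; check-engine light +; hard starting -
(C) vacuum leak — knocking noise +; burning smell +; fuel economy down +; check-engine light + (via fuel economy down → check-engine light); hard starting +
(D) blown head gasket — knocking noise +; burning smell +; fuel economy down -; check-engine light -; hard starting +
(E) faulty oxygen sensor — knocking noise +; burning smell -; fuel economy down +; check-engine light +; hard starting +
(F) cracked intake manifold — knocking noise -; burning smell -; fuel economy down -; check-engine light +; hard starting -
(G) failing water pump — knocking noise -; burning smell -; fuel economy down -; check-engine light +; hard starting -
Only (C) is consistent with every observation.

C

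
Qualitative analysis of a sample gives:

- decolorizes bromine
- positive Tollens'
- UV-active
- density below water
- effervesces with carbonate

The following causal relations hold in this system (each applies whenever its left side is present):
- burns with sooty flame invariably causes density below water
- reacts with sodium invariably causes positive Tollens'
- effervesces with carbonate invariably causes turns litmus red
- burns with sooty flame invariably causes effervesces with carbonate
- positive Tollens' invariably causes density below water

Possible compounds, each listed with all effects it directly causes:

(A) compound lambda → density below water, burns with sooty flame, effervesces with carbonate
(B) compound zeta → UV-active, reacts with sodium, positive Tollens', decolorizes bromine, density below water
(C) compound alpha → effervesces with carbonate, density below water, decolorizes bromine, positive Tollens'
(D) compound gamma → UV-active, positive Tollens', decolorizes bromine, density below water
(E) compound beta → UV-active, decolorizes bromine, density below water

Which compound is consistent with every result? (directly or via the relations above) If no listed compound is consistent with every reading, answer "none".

none

Testing each hypothesis:
(A) compound lambda — decolorizes bromine miss; positive Tollens' miss; UV-active miss; density below water match; effervesces with carbonate match
(B) compound zeta — decolorizes bromine match; positive Tollens' match; UV-active match; density below water match; effervesces with carbonate miss
(C) compound alpha — does not account for UV-active
(D) compound gamma — decolorizes bromine match; positive Tollens' match; UV-active match; density below water match; effervesces with carbonate miss
(E) compound beta — decolorizes bromine match; positive Tollens' miss; UV-active match; density below water match; effervesces with carbonate miss
No candidate is consistent with all observations.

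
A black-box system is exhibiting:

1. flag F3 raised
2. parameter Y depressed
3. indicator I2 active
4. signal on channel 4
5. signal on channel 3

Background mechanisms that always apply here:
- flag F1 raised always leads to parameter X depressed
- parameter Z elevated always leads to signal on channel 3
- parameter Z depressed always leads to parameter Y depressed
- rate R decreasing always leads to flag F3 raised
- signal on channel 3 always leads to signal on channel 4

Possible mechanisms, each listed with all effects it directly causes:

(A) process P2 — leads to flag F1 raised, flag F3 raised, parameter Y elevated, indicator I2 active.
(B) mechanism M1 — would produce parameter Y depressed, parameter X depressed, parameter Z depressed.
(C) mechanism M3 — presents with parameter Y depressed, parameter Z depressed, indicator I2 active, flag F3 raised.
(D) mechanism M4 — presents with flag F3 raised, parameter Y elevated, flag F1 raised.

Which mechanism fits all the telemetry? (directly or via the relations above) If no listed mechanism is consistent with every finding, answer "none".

none

Per-candidate check:
(A) process P2 — fails on parameter Y depressed, signal on channel 4, signal on channel 3 (predicts parameter Y elevated, not parameter Y depressed)
(B) mechanism M1 — flag F3 raised -; parameter Y depressed +; indicator I2 active -; signal on channel 4 -; signal on channel 3 -
(C) mechanism M3 — does not account for signal on channel 4, signal on channel 3
(D) mechanism M4 — fails on parameter Y depressed, indicator I2 active, signal on channel 4, signal on channel 3 (predicts parameter Y elevated, not parameter Y depressed)
No candidate is consistent with all observations.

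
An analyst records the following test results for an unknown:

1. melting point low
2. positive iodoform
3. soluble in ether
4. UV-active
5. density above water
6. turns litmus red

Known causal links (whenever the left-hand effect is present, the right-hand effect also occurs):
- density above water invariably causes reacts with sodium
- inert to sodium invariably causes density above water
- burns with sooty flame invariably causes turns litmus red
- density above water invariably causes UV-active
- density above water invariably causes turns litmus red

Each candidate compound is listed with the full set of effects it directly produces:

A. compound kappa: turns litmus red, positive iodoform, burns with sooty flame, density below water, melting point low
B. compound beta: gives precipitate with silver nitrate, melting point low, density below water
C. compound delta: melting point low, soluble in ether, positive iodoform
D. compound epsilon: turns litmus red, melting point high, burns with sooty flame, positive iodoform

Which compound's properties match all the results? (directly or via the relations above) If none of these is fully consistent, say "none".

For each candidate, compare predicted effects to what was observed:
(A) compound kappa — fails on soluble in ether, UV-active, density above water (predicts density below water, not density above water)
(B) compound beta — fails on positive iodoform, soluble in ether, UV-active, density above water, turns litmus red (predicts density below water, not density above water)
(C) compound delta — does not account for UV-active, density above water, turns litmus red
(D) compound epsilon — fails on melting point low, soluble in ether, UV-active, density above water (predicts melting point high, not melting point low)
None of the listed candidates fits everything.

none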